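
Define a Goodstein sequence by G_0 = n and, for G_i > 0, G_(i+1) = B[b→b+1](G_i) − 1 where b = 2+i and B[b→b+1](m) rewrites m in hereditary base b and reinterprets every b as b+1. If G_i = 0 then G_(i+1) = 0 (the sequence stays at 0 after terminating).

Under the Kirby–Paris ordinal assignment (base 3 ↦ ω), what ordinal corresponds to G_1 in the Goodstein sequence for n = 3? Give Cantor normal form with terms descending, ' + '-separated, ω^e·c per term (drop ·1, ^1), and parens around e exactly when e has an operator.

ω

i=0: 3 = 2 + 1 (b=2); 2→3: 3 + 1 = 4; 4−1 = 3
i=1: 3 = 3 (b=3); 3→4: 4 = 4; 4−1 = 3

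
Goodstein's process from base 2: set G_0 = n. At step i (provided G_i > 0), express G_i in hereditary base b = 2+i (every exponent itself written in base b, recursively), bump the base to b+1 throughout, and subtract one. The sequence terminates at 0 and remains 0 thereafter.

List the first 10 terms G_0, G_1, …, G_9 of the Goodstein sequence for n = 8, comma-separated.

G_0=8  [base 2] 2^(2 + 1)  →[2↦3]→  3^(3 + 1) = 81  −1 ⇒ G_1=80
G_1=80  [base 3] 2·3^3 + 2·3^2 + 2·3 + 2  →[3↦4]→  2·4^4 + 2·4^2 + 2·4 + 2 = 554  −1 ⇒ G_2=553
G_2=553  [base 4] 2·4^4 + 2·4^2 + 2·4 + 1  →[4↦5]→  2·5^5 + 2·5^2 + 2·5 + 1 = 6311  −1 ⇒ G_3=6310
G_3=6310  [base 5] 2·5^5 + 2·5^2 + 2·5  →[5↦6]→  2·6^6 + 2·6^2 + 2·6 = 93396  −1 ⇒ G_4=93395
G_4=93395  [base 6] 2·6^6 + 2·6^2 + 6 + 5  →[6↦7]→  2·7^7 + 2·7^2 + 7 + 5 = 1647196  −1 ⇒ G_5=1647195
G_5=1647195  [base 7] 2·7^7 + 2·7^2 + 7 + 4  →[7↦8]→  2·8^8 + 2·8^2 + 8 + 4 = 33554572  −1 ⇒ G_6=33554571
G_6=33554571  [base 8] 2·8^8 + 2·8^2 + 8 + 3  →[8↦9]→  2·9^9 + 2·9^2 + 9 + 3 = 774841152  −1 ⇒ G_7=774841151
G_7=774841151  [base 9] 2·9^9 + 2·9^2 + 9 + 2  →[9↦10]→  2·10^10 + 2·10^2 + 10 + 2 = 20000000212  −1 ⇒ G_8=20000000211
G_8=20000000211  [base 10] 2·10^10 + 2·10^2 + 10 + 1  →[10↦11]→  2·11^11 + 2·11^2 + 11 + 1 = 570623341476  −1 ⇒ G_9=570623341475

8, 80, 553, 6310, 93395, 1647195, 33554571, 774841151, 20000000211, 570623341475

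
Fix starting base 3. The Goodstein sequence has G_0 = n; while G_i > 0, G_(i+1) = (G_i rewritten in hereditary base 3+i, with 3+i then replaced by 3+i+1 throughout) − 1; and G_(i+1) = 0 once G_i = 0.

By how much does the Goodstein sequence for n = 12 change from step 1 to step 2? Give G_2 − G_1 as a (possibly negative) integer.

8

step 0: 12 = 3^2 + 3; sub 4 for 3: 4^2 + 4; = 20; G_1 = 20−1 = 19
step 1: 19 = 4^2 + 3; sub 5 for 4: 5^2 + 3; = 28; G_2 = 28−1 = 27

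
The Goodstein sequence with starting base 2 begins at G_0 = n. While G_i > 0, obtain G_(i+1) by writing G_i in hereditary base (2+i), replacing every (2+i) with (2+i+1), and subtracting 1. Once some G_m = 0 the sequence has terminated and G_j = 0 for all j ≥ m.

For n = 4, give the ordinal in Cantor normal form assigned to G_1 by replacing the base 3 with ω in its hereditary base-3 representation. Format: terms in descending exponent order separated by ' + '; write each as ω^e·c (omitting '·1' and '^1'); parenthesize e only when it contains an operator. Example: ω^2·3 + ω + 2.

4 —HB2→ 2^2 —bump→ 3^3 = 27 —(−1)→ 26
26 —HB3→ 2·3^2 + 2·3 + 2 —bump→ 2·4^2 + 2·4 + 2 = 42 —(−1)→ 41

ω^2·2 + ω·2 + 2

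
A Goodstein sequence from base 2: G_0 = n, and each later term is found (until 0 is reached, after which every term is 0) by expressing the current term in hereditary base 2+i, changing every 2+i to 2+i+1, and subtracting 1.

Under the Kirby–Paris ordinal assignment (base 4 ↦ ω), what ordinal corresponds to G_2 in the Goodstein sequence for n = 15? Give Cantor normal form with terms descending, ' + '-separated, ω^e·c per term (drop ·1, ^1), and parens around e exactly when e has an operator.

G_0 = 15. HB_2(15) = 2^(2 + 1) + 2^2 + 2 + 1. Bump = 112. G_1 = 111.
G_1 = 111. HB_3(111) = 3^(3 + 1) + 3^3 + 3. Bump = 1284. G_2 = 1283.

ω^(ω + 1) + ω^ω + 3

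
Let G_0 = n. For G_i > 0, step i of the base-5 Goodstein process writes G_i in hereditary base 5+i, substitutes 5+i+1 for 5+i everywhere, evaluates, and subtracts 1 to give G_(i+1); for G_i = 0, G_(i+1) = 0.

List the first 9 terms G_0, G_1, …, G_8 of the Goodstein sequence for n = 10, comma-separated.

base 5: 10 = 2·5; at 6: 2·6 = 12; next = 11
base 6: 11 = 6 + 5; at 7: 7 + 5 = 12; next = 11
base 7: 11 = 7 + 4; at 8: 8 + 4 = 12; next = 11
base 8: 11 = 8 + 3; at 9: 9 + 3 = 12; next = 11
base 9: 11 = 9 + 2; at 10: 10 + 2 = 12; next = 11
base 10: 11 = 10 + 1; at 11: 11 + 1 = 12; next = 11
base 11: 11 = 11; at 12: 12 = 12; next = 11
base 12: 11 = 11; at 13: 11 = 11; next = 10

10, 11, 11, 11, 11, 11, 11, 11, 10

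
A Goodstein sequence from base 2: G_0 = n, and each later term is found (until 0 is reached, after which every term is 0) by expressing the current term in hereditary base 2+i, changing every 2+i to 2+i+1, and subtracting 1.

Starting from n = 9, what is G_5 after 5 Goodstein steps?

2471826

[0] 9 ≡ 2^(2 + 1) + 1 (base 2). Lift 3: 82. −1: 81.
[1] 81 ≡ 3^(3 + 1) (base 3). Lift 4: 1024. −1: 1023.
[2] 1023 ≡ 3·4^4 + 3·4^3 + 3·4^2 + 3·4 + 3 (base 4). Lift 5: 9843. −1: 9842.
[3] 9842 ≡ 3·5^5 + 3·5^3 + 3·5^2 + 3·5 + 2 (base 5). Lift 6: 140744. −1: 140743.
[4] 140743 ≡ 3·6^6 + 3·6^3 + 3·6^2 + 3·6 + 1 (base 6). Lift 7: 2471827. −1: 2471826.
[5] 2471826 ≡ 3·7^7 + 3·7^3 + 3·7^2 + 3·7 (base 7). Lift 8: 50333400. −1: 50333399.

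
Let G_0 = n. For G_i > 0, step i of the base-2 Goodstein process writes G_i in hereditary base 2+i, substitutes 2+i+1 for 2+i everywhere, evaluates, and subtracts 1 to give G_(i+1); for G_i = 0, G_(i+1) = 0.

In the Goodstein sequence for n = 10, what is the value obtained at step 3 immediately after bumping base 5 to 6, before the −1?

(0) 10|_2 = 2^(2 + 1) + 2 ↦ 3^(3 + 1) + 3|_3 = 84 ⇒ 83
(1) 83|_3 = 3^(3 + 1) + 2 ↦ 4^(4 + 1) + 2|_4 = 1026 ⇒ 1025
(2) 1025|_4 = 4^(4 + 1) + 1 ↦ 5^(5 + 1) + 1|_5 = 15626 ⇒ 15625
(3) 15625|_5 = 5^(5 + 1) ↦ 6^(6 + 1)|_6 = 279936 ⇒ 279935

279936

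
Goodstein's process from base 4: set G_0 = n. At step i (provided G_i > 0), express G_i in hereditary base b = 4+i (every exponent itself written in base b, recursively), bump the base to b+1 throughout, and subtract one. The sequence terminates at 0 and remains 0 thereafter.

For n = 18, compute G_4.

step 0: 18 = 4^2 + 2; sub 5 for 4: 5^2 + 2; = 27; G_1 = 27−1 = 26
step 1: 26 = 5^2 + 1; sub 6 for 5: 6^2 + 1; = 37; G_2 = 37−1 = 36
step 2: 36 = 6^2; sub 7 for 6: 7^2; = 49; G_3 = 49−1 = 48
step 3: 48 = 6·7 + 6; sub 8 for 7: 6·8 + 6; = 54; G_4 = 54−1 = 53
step 4: 53 = 6·8 + 5; sub 9 for 8: 6·9 + 5; = 59; G_5 = 59−1 = 58

53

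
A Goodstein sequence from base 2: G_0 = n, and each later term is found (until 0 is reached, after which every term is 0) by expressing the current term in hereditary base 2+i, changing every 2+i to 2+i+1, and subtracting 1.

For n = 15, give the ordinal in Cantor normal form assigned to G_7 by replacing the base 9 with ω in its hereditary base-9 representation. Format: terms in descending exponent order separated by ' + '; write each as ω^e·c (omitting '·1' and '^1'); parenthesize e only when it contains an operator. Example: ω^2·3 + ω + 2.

ω^(ω + 1) + ω^7·7 + ω^6·7 + ω^5·7 + ω^4·7 + ω^3·7 + ω^2·7 + ω·7 + 6

G_0=15  [base 2] 2^(2 + 1) + 2^2 + 2 + 1  →[2↦3]→  3^(3 + 1) + 3^3 + 3 + 1 = 112  −1 ⇒ G_1=111
G_1=111  [base 3] 3^(3 + 1) + 3^3 + 3  →[3↦4]→  4^(4 + 1) + 4^4 + 4 = 1284  −1 ⇒ G_2=1283
G_2=1283  [base 4] 4^(4 + 1) + 4^4 + 3  →[4↦5]→  5^(5 + 1) + 5^5 + 3 = 18753  −1 ⇒ G_3=18752
G_3=18752  [base 5] 5^(5 + 1) + 5^5 + 2  →[5↦6]→  6^(6 + 1) + 6^6 + 2 = 326594  −1 ⇒ G_4=326593
G_4=326593  [base 6] 6^(6 + 1) + 6^6 + 1  →[6↦7]→  7^(7 + 1) + 7^7 + 1 = 6588345  −1 ⇒ G_5=6588344
G_5=6588344  [base 7] 7^(7 + 1) + 7^7  →[7↦8]→  8^(8 + 1) + 8^8 = 150994944  −1 ⇒ G_6=150994943
G_6=150994943  [base 8] 8^(8 + 1) + 7·8^7 + 7·8^6 + 7·8^5 + 7·8^4 + 7·8^3 + 7·8^2 + 7·8 + 7  →[8↦9]→  9^(9 + 1) + 7·9^7 + 7·9^6 + 7·9^5 + 7·9^4 + 7·9^3 + 7·9^2 + 7·9 + 7 = 3524450281  −1 ⇒ G_7=3524450280
G_7=3524450280  [base 9] 9^(9 + 1) + 7·9^7 + 7·9^6 + 7·9^5 + 7·9^4 + 7·9^3 + 7·9^2 + 7·9 + 6  →[9↦10]→  10^(10 + 1) + 7·10^7 + 7·10^6 + 7·10^5 + 7·10^4 + 7·10^3 + 7·10^2 + 7·10 + 6 = 100077777776  −1 ⇒ G_8=100077777775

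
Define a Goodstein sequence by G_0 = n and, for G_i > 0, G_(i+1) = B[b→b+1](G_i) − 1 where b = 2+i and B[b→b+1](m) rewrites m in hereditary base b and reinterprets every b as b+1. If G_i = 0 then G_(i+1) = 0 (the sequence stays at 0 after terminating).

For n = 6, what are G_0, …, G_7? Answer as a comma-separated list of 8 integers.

G_0 = 6. HB_2(6) = 2^2 + 2. Bump = 30. G_1 = 29.
G_1 = 29. HB_3(29) = 3^3 + 2. Bump = 258. G_2 = 257.
G_2 = 257. HB_4(257) = 4^4 + 1. Bump = 3126. G_3 = 3125.
G_3 = 3125. HB_5(3125) = 5^5. Bump = 46656. G_4 = 46655.
G_4 = 46655. HB_6(46655) = 5·6^5 + 5·6^4 + 5·6^3 + 5·6^2 + 5·6 + 5. Bump = 98040. G_5 = 98039.
G_5 = 98039. HB_7(98039) = 5·7^5 + 5·7^4 + 5·7^3 + 5·7^2 + 5·7 + 4. Bump = 187244. G_6 = 187243.
G_6 = 187243. HB_8(187243) = 5·8^5 + 5·8^4 + 5·8^3 + 5·8^2 + 5·8 + 3. Bump = 332148. G_7 = 332147.

6, 29, 257, 3125, 46655, 98039, 187243, 332147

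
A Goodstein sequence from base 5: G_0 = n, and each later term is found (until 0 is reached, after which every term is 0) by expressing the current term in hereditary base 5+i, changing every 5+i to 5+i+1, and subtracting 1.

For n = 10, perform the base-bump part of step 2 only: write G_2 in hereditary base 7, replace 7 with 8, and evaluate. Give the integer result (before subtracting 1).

G_0=10  [base 5] 2·5  →[5↦6]→  2·6 = 12  −1 ⇒ G_1=11
G_1=11  [base 6] 6 + 5  →[6↦7]→  7 + 5 = 12  −1 ⇒ G_2=11
G_2=11  [base 7] 7 + 4  →[7↦8]→  8 + 4 = 12  −1 ⇒ G_3=11

12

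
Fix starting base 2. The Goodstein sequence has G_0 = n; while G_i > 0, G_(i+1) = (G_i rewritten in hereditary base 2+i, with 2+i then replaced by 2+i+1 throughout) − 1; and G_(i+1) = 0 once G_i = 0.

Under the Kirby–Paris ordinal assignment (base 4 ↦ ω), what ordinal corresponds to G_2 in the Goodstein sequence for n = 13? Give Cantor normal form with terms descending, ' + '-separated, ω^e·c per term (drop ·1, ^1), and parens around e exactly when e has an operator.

base 2: 13 = 2^(2 + 1) + 2^2 + 1; at 3: 3^(3 + 1) + 3^3 + 1 = 109; next = 108
base 3: 108 = 3^(3 + 1) + 3^3; at 4: 4^(4 + 1) + 4^4 = 1280; next = 1279

ω^(ω + 1) + ω^3·3 + ω^2·3 + ω·3 + 3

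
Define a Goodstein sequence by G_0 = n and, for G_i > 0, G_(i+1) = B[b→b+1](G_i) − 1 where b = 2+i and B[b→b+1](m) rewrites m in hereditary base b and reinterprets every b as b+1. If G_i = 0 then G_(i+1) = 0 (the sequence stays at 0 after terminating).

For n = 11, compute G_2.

i=0: 11 = 2^(2 + 1) + 2 + 1 (b=2); 2→3: 3^(3 + 1) + 3 + 1 = 85; 85−1 = 84
i=1: 84 = 3^(3 + 1) + 3 (b=3); 3→4: 4^(4 + 1) + 4 = 1028; 1028−1 = 1027
i=2: 1027 = 4^(4 + 1) + 3 (b=4); 4→5: 5^(5 + 1) + 3 = 15628; 15628−1 = 15627

1027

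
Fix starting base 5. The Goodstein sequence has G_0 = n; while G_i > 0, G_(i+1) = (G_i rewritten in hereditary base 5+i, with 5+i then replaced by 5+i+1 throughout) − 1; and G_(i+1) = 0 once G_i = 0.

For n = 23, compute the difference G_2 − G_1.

step 0: 23 = 4·5 + 3; sub 6 for 5: 4·6 + 3; = 27; G_1 = 27−1 = 26
step 1: 26 = 4·6 + 2; sub 7 for 6: 4·7 + 2; = 30; G_2 = 30−1 = 29

3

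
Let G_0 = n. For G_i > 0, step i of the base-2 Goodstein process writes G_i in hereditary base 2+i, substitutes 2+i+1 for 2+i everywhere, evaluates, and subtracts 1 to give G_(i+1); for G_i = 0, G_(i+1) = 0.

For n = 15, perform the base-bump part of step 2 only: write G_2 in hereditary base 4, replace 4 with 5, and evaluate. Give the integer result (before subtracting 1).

18753

base 2: 15 = 2^(2 + 1) + 2^2 + 2 + 1; at 3: 3^(3 + 1) + 3^3 + 3 + 1 = 112; next = 111
base 3: 111 = 3^(3 + 1) + 3^3 + 3; at 4: 4^(4 + 1) + 4^4 + 4 = 1284; next = 1283
base 4: 1283 = 4^(4 + 1) + 4^4 + 3; at 5: 5^(5 + 1) + 5^5 + 3 = 18753; next = 18752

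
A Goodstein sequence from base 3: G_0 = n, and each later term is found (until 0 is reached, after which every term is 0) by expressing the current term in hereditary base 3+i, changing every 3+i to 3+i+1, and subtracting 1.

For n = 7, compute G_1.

G_0 = 7. HB_3(7) = 2·3 + 1. Bump = 9. G_1 = 8.
G_1 = 8. HB_4(8) = 2·4. Bump = 10. G_2 = 9.

8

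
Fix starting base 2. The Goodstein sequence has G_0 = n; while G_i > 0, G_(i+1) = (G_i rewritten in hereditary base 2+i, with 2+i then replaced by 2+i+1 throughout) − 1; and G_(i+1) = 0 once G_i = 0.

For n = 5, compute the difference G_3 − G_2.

step 0: 5 = 2^2 + 1; sub 3 for 2: 3^3 + 1; = 28; G_1 = 28−1 = 27
step 1: 27 = 3^3; sub 4 for 3: 4^4; = 256; G_2 = 256−1 = 255
step 2: 255 = 3·4^3 + 3·4^2 + 3·4 + 3; sub 5 for 4: 3·5^3 + 3·5^2 + 3·5 + 3; = 468; G_3 = 468−1 = 467

212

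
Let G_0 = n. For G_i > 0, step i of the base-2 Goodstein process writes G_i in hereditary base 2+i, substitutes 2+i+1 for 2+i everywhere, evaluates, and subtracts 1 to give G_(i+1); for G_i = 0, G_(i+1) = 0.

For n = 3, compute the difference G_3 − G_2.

-1

3 —HB2→ 2 + 1 —bump→ 3 + 1 = 4 —(−1)→ 3
3 —HB3→ 3 —bump→ 4 = 4 —(−1)→ 3
3 —HB4→ 3 —bump→ 3 = 3 —(−1)→ 2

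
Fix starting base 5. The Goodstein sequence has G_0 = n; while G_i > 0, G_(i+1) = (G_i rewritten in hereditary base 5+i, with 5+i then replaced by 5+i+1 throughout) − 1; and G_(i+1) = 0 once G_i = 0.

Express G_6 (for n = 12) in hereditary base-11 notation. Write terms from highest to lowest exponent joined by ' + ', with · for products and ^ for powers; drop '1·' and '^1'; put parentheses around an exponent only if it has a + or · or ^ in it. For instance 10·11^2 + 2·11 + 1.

11 + 4

12 —HB5→ 2·5 + 2 —bump→ 2·6 + 2 = 14 —(−1)→ 13
13 —HB6→ 2·6 + 1 —bump→ 2·7 + 1 = 15 —(−1)→ 14
14 —HB7→ 2·7 —bump→ 2·8 = 16 —(−1)→ 15
15 —HB8→ 8 + 7 —bump→ 9 + 7 = 16 —(−1)→ 15
15 —HB9→ 9 + 6 —bump→ 10 + 6 = 16 —(−1)→ 15
15 —HB10→ 10 + 5 —bump→ 11 + 5 = 16 —(−1)→ 15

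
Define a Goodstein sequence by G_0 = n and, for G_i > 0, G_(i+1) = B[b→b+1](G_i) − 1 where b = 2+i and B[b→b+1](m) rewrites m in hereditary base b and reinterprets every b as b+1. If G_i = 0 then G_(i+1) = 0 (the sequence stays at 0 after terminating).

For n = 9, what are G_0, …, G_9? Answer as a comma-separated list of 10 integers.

G_0 = 9. HB_2(9) = 2^(2 + 1) + 1. Bump = 82. G_1 = 81.
G_1 = 81. HB_3(81) = 3^(3 + 1). Bump = 1024. G_2 = 1023.
G_2 = 1023. HB_4(1023) = 3·4^4 + 3·4^3 + 3·4^2 + 3·4 + 3. Bump = 9843. G_3 = 9842.
G_3 = 9842. HB_5(9842) = 3·5^5 + 3·5^3 + 3·5^2 + 3·5 + 2. Bump = 140744. G_4 = 140743.
G_4 = 140743. HB_6(140743) = 3·6^6 + 3·6^3 + 3·6^2 + 3·6 + 1. Bump = 2471827. G_5 = 2471826.
G_5 = 2471826. HB_7(2471826) = 3·7^7 + 3·7^3 + 3·7^2 + 3·7. Bump = 50333400. G_6 = 50333399.
G_6 = 50333399. HB_8(50333399) = 3·8^8 + 3·8^3 + 3·8^2 + 2·8 + 7. Bump = 1162263922. G_7 = 1162263921.
G_7 = 1162263921. HB_9(1162263921) = 3·9^9 + 3·9^3 + 3·9^2 + 2·9 + 6. Bump = 30000003326. G_8 = 30000003325.
G_8 = 30000003325. HB_10(30000003325) = 3·10^10 + 3·10^3 + 3·10^2 + 2·10 + 5. Bump = 855935016216. G_9 = 855935016215.

9, 81, 1023, 9842, 140743, 2471826, 50333399, 1162263921, 30000003325, 855935016215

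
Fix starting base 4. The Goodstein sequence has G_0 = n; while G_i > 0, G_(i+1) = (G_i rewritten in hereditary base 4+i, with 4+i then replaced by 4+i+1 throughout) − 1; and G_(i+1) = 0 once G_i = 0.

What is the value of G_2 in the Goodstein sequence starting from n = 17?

G_0 = 17. HB_4(17) = 4^2 + 1. Bump = 26. G_1 = 25.
G_1 = 25. HB_5(25) = 5^2. Bump = 36. G_2 = 35.
G_2 = 35. HB_6(35) = 5·6 + 5. Bump = 40. G_3 = 39.

35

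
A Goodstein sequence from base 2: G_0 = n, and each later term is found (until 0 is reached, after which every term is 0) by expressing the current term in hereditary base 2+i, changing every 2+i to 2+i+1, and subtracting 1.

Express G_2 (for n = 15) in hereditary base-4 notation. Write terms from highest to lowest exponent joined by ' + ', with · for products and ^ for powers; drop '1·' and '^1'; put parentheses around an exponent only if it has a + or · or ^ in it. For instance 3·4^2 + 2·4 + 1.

15 —HB2→ 2^(2 + 1) + 2^2 + 2 + 1 —bump→ 3^(3 + 1) + 3^3 + 3 + 1 = 112 —(−1)→ 111
111 —HB3→ 3^(3 + 1) + 3^3 + 3 —bump→ 4^(4 + 1) + 4^4 + 4 = 1284 —(−1)→ 1283

4^(4 + 1) + 4^4 + 3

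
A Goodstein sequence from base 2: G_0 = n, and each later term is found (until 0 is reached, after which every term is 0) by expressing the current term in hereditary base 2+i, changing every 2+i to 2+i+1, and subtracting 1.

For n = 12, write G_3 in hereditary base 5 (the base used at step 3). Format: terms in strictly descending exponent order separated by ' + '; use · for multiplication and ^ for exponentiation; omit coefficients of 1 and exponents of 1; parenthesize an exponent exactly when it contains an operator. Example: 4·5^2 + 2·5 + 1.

5^(5 + 1) + 2·5^2 + 2·5

i=0: 12 = 2^(2 + 1) + 2^2 (b=2); 2→3: 3^(3 + 1) + 3^3 = 108; 108−1 = 107
i=1: 107 = 3^(3 + 1) + 2·3^2 + 2·3 + 2 (b=3); 3→4: 4^(4 + 1) + 2·4^2 + 2·4 + 2 = 1066; 1066−1 = 1065
i=2: 1065 = 4^(4 + 1) + 2·4^2 + 2·4 + 1 (b=4); 4→5: 5^(5 + 1) + 2·5^2 + 2·5 + 1 = 15686; 15686−1 = 15685
i=3: 15685 = 5^(5 + 1) + 2·5^2 + 2·5 (b=5); 5→6: 6^(6 + 1) + 2·6^2 + 2·6 = 280020; 280020−1 = 280019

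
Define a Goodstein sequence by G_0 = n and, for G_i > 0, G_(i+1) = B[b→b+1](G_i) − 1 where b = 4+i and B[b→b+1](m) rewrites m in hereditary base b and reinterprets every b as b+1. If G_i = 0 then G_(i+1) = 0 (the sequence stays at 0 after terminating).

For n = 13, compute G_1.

15

G_0 = 13. HB_4(13) = 3·4 + 1. Bump = 16. G_1 = 15.
G_1 = 15. HB_5(15) = 3·5. Bump = 18. G_2 = 17.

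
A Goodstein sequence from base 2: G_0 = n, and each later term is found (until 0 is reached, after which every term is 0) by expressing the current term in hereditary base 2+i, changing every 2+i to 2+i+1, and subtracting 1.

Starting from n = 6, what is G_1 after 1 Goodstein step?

(0) 6|_2 = 2^2 + 2 ↦ 3^3 + 3|_3 = 30 ⇒ 29
(1) 29|_3 = 3^3 + 2 ↦ 4^4 + 2|_4 = 258 ⇒ 257

29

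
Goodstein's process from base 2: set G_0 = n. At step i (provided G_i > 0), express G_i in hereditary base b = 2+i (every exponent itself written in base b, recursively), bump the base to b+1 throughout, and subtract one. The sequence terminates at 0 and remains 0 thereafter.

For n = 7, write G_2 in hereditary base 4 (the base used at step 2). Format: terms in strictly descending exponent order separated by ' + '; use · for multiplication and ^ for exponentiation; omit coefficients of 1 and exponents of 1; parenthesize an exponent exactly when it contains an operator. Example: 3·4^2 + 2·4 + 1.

(0) 7|_2 = 2^2 + 2 + 1 ↦ 3^3 + 3 + 1|_3 = 31 ⇒ 30
(1) 30|_3 = 3^3 + 3 ↦ 4^4 + 4|_4 = 260 ⇒ 259
(2) 259|_4 = 4^4 + 3 ↦ 5^5 + 3|_5 = 3128 ⇒ 3127

4^4 + 3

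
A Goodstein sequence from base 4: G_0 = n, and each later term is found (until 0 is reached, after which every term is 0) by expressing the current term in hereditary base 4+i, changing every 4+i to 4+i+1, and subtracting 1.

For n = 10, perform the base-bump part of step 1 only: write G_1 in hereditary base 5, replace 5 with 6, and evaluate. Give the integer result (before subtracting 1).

G_0=10  [base 4] 2·4 + 2  →[4↦5]→  2·5 + 2 = 12  −1 ⇒ G_1=11
G_1=11  [base 5] 2·5 + 1  →[5↦6]→  2·6 + 1 = 13  −1 ⇒ G_2=12

13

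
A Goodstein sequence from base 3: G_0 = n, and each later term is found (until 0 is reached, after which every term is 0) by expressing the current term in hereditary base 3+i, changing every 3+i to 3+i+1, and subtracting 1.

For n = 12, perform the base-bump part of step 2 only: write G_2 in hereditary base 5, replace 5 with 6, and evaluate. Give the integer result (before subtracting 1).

38

12 —HB3→ 3^2 + 3 —bump→ 4^2 + 4 = 20 —(−1)→ 19
19 —HB4→ 4^2 + 3 —bump→ 5^2 + 3 = 28 —(−1)→ 27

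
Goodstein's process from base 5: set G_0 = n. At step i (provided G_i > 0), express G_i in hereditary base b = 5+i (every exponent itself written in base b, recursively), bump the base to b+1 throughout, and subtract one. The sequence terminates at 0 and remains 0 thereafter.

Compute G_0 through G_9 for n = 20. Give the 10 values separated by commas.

step 0: 20 = 4·5; sub 6 for 5: 4·6; = 24; G_1 = 24−1 = 23
step 1: 23 = 3·6 + 5; sub 7 for 6: 3·7 + 5; = 26; G_2 = 26−1 = 25
step 2: 25 = 3·7 + 4; sub 8 for 7: 3·8 + 4; = 28; G_3 = 28−1 = 27
step 3: 27 = 3·8 + 3; sub 9 for 8: 3·9 + 3; = 30; G_4 = 30−1 = 29
step 4: 29 = 3·9 + 2; sub 10 for 9: 3·10 + 2; = 32; G_5 = 32−1 = 31
step 5: 31 = 3·10 + 1; sub 11 for 10: 3·11 + 1; = 34; G_6 = 34−1 = 33
step 6: 33 = 3·11; sub 12 for 11: 3·12; = 36; G_7 = 36−1 = 35
step 7: 35 = 2·12 + 11; sub 13 for 12: 2·13 + 11; = 37; G_8 = 37−1 = 36
step 8: 36 = 2·13 + 10; sub 14 for 13: 2·14 + 10; = 38; G_9 = 38−1 = 37

20, 23, 25, 27, 29, 31, 33, 35, 36, 37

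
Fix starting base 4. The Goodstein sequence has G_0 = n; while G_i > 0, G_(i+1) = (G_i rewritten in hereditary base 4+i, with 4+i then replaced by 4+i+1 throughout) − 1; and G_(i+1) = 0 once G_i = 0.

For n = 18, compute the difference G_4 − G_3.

5

G_0=18  [base 4] 4^2 + 2  →[4↦5]→  5^2 + 2 = 27  −1 ⇒ G_1=26
G_1=26  [base 5] 5^2 + 1  →[5↦6]→  6^2 + 1 = 37  −1 ⇒ G_2=36
G_2=36  [base 6] 6^2  →[6↦7]→  7^2 = 49  −1 ⇒ G_3=48
G_3=48  [base 7] 6·7 + 6  →[7↦8]→  6·8 + 6 = 54  −1 ⇒ G_4=53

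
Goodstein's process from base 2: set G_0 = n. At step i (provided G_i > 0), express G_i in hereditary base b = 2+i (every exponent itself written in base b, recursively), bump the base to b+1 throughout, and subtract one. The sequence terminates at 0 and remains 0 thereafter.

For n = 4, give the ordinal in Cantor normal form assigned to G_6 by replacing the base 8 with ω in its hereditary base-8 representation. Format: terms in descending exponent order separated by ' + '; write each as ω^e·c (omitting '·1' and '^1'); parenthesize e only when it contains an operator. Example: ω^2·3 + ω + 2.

ω^2·2 + ω + 3

[0] 4 ≡ 2^2 (base 2). Lift 3: 27. −1: 26.
[1] 26 ≡ 2·3^2 + 2·3 + 2 (base 3). Lift 4: 42. −1: 41.
[2] 41 ≡ 2·4^2 + 2·4 + 1 (base 4). Lift 5: 61. −1: 60.
[3] 60 ≡ 2·5^2 + 2·5 (base 5). Lift 6: 84. −1: 83.
[4] 83 ≡ 2·6^2 + 6 + 5 (base 6). Lift 7: 110. −1: 109.
[5] 109 ≡ 2·7^2 + 7 + 4 (base 7). Lift 8: 140. −1: 139.
[6] 139 ≡ 2·8^2 + 8 + 3 (base 8). Lift 9: 174. −1: 173.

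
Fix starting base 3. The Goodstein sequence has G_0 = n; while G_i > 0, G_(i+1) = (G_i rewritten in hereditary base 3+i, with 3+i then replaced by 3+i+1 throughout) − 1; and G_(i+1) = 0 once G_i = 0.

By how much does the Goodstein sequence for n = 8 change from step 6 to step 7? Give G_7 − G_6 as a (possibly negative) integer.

0

[0] 8 ≡ 2·3 + 2 (base 3). Lift 4: 10. −1: 9.
[1] 9 ≡ 2·4 + 1 (base 4). Lift 5: 11. −1: 10.
[2] 10 ≡ 2·5 (base 5). Lift 6: 12. −1: 11.
[3] 11 ≡ 6 + 5 (base 6). Lift 7: 12. −1: 11.
[4] 11 ≡ 7 + 4 (base 7). Lift 8: 12. −1: 11.
[5] 11 ≡ 8 + 3 (base 8). Lift 9: 12. −1: 11.
[6] 11 ≡ 9 + 2 (base 9). Lift 10: 12. −1: 11.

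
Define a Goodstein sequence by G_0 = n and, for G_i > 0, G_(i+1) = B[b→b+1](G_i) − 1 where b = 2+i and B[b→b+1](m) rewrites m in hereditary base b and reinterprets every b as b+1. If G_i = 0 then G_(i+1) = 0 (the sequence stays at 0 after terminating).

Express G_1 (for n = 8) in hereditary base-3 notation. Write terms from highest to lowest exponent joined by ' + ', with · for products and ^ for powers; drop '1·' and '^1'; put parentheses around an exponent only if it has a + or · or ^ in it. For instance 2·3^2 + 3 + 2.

step 0: 8 = 2^(2 + 1); sub 3 for 2: 3^(3 + 1); = 81; G_1 = 81−1 = 80
step 1: 80 = 2·3^3 + 2·3^2 + 2·3 + 2; sub 4 for 3: 2·4^4 + 2·4^2 + 2·4 + 2; = 554; G_2 = 554−1 = 553

2·3^3 + 2·3^2 + 2·3 + 2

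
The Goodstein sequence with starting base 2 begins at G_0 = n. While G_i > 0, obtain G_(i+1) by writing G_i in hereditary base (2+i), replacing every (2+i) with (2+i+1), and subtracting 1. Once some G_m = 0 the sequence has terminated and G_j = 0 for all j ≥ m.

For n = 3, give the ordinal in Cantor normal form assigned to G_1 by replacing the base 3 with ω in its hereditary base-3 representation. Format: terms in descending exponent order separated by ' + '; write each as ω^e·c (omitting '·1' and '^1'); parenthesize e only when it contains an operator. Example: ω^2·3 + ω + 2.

ω

[0] 3 ≡ 2 + 1 (base 2). Lift 3: 4. −1: 3.
[1] 3 ≡ 3 (base 3). Lift 4: 4. −1: 3.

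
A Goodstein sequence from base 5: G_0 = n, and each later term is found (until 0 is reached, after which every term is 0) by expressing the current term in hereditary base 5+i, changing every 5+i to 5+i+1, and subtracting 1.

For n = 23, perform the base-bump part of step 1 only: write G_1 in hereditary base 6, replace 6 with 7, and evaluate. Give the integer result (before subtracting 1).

30

i=0: 23 = 4·5 + 3 (b=5); 5→6: 4·6 + 3 = 27; 27−1 = 26
i=1: 26 = 4·6 + 2 (b=6); 6→7: 4·7 + 2 = 30; 30−1 = 29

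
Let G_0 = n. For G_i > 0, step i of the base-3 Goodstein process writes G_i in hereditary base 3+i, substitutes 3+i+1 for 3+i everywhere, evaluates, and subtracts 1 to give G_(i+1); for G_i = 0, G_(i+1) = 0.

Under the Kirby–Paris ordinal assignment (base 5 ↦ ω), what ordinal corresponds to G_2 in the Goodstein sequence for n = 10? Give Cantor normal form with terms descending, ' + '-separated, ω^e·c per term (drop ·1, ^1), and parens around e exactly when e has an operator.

G_0=10  [base 3] 3^2 + 1  →[3↦4]→  4^2 + 1 = 17  −1 ⇒ G_1=16
G_1=16  [base 4] 4^2  →[4↦5]→  5^2 = 25  −1 ⇒ G_2=24
G_2=24  [base 5] 4·5 + 4  →[5↦6]→  4·6 + 4 = 28  −1 ⇒ G_3=27

ω·4 + 4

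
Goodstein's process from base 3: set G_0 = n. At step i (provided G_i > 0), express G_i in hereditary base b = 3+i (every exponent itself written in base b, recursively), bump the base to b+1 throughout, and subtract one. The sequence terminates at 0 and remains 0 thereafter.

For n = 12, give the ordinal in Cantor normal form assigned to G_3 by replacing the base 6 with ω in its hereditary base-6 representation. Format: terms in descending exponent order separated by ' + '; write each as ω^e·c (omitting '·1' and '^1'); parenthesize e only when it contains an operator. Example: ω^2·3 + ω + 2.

ω^2 + 1

G_0=12  [base 3] 3^2 + 3  →[3↦4]→  4^2 + 4 = 20  −1 ⇒ G_1=19
G_1=19  [base 4] 4^2 + 3  →[4↦5]→  5^2 + 3 = 28  −1 ⇒ G_2=27
G_2=27  [base 5] 5^2 + 2  →[5↦6]→  6^2 + 2 = 38  −1 ⇒ G_3=37
G_3=37  [base 6] 6^2 + 1  →[6↦7]→  7^2 + 1 = 50  −1 ⇒ G_4=49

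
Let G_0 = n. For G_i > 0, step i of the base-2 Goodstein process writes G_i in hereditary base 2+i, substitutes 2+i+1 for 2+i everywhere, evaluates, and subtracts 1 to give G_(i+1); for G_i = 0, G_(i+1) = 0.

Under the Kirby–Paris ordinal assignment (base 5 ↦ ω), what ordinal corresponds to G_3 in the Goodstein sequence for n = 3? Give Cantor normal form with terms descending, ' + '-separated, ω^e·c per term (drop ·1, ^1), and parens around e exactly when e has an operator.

base 2: 3 = 2 + 1; at 3: 3 + 1 = 4; next = 3
base 3: 3 = 3; at 4: 4 = 4; next = 3
base 4: 3 = 3; at 5: 3 = 3; next = 2
base 5: 2 = 2; at 6: 2 = 2; next = 1

2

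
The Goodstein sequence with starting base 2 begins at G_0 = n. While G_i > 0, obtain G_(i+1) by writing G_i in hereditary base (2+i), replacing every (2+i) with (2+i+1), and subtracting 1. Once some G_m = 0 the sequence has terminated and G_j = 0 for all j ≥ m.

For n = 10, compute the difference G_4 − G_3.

264310

[0] 10 ≡ 2^(2 + 1) + 2 (base 2). Lift 3: 84. −1: 83.
[1] 83 ≡ 3^(3 + 1) + 2 (base 3). Lift 4: 1026. −1: 1025.
[2] 1025 ≡ 4^(4 + 1) + 1 (base 4). Lift 5: 15626. −1: 15625.
[3] 15625 ≡ 5^(5 + 1) (base 5). Lift 6: 279936. −1: 279935.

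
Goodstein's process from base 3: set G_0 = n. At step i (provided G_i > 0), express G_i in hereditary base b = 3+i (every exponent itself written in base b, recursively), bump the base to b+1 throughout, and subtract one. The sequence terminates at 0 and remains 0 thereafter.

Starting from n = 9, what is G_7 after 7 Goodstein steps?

25

(0) 9|_3 = 3^2 ↦ 4^2|_4 = 16 ⇒ 15
(1) 15|_4 = 3·4 + 3 ↦ 3·5 + 3|_5 = 18 ⇒ 17
(2) 17|_5 = 3·5 + 2 ↦ 3·6 + 2|_6 = 20 ⇒ 19
(3) 19|_6 = 3·6 + 1 ↦ 3·7 + 1|_7 = 22 ⇒ 21
(4) 21|_7 = 3·7 ↦ 3·8|_8 = 24 ⇒ 23
(5) 23|_8 = 2·8 + 7 ↦ 2·9 + 7|_9 = 25 ⇒ 24
(6) 24|_9 = 2·9 + 6 ↦ 2·10 + 6|_10 = 26 ⇒ 25
(7) 25|_10 = 2·10 + 5 ↦ 2·11 + 5|_11 = 27 ⇒ 26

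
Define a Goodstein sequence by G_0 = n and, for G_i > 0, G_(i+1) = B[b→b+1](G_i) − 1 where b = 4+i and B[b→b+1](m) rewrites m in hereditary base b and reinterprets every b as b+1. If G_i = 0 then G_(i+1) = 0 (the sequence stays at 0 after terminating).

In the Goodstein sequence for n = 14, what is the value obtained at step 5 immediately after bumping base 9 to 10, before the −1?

24

base 4: 14 = 3·4 + 2; at 5: 3·5 + 2 = 17; next = 16
base 5: 16 = 3·5 + 1; at 6: 3·6 + 1 = 19; next = 18
base 6: 18 = 3·6; at 7: 3·7 = 21; next = 20
base 7: 20 = 2·7 + 6; at 8: 2·8 + 6 = 22; next = 21
base 8: 21 = 2·8 + 5; at 9: 2·9 + 5 = 23; next = 22
base 9: 22 = 2·9 + 4; at 10: 2·10 + 4 = 24; next = 23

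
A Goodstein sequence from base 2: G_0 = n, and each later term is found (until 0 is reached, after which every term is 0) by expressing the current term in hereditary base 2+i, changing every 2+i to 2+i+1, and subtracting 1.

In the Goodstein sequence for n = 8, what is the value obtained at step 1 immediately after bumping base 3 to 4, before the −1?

554

step 0: 8 = 2^(2 + 1); sub 3 for 2: 3^(3 + 1); = 81; G_1 = 81−1 = 80
step 1: 80 = 2·3^3 + 2·3^2 + 2·3 + 2; sub 4 for 3: 2·4^4 + 2·4^2 + 2·4 + 2; = 554; G_2 = 554−1 = 553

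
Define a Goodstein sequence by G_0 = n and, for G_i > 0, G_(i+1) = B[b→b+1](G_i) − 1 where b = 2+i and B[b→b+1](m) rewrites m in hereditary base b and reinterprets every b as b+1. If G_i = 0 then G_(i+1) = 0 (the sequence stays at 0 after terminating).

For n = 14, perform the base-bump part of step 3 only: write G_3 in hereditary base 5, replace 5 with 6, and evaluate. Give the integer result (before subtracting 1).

14 —HB2→ 2^(2 + 1) + 2^2 + 2 —bump→ 3^(3 + 1) + 3^3 + 3 = 111 —(−1)→ 110
110 —HB3→ 3^(3 + 1) + 3^3 + 2 —bump→ 4^(4 + 1) + 4^4 + 2 = 1282 —(−1)→ 1281
1281 —HB4→ 4^(4 + 1) + 4^4 + 1 —bump→ 5^(5 + 1) + 5^5 + 1 = 18751 —(−1)→ 18750

326592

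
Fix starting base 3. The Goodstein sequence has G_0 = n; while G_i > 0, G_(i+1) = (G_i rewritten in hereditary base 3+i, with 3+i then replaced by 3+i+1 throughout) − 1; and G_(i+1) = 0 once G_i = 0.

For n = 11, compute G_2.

(0) 11|_3 = 3^2 + 2 ↦ 4^2 + 2|_4 = 18 ⇒ 17
(1) 17|_4 = 4^2 + 1 ↦ 5^2 + 1|_5 = 26 ⇒ 25

25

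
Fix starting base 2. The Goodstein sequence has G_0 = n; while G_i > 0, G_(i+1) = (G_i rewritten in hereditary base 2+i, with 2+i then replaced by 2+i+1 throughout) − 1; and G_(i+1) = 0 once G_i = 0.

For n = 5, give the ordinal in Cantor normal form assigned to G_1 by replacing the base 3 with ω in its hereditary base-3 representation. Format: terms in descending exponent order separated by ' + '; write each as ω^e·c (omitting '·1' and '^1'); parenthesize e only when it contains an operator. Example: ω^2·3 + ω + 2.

(0) 5|_2 = 2^2 + 1 ↦ 3^3 + 1|_3 = 28 ⇒ 27
(1) 27|_3 = 3^3 ↦ 4^4|_4 = 256 ⇒ 255

ω^ω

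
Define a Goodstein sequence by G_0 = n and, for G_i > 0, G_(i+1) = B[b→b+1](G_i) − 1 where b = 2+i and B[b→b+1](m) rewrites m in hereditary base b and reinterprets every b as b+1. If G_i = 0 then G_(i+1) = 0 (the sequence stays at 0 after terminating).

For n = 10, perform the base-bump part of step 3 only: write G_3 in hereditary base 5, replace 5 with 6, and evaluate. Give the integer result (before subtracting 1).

G_0 = 10. HB_2(10) = 2^(2 + 1) + 2. Bump = 84. G_1 = 83.
G_1 = 83. HB_3(83) = 3^(3 + 1) + 2. Bump = 1026. G_2 = 1025.
G_2 = 1025. HB_4(1025) = 4^(4 + 1) + 1. Bump = 15626. G_3 = 15625.
G_3 = 15625. HB_5(15625) = 5^(5 + 1). Bump = 279936. G_4 = 279935.

279936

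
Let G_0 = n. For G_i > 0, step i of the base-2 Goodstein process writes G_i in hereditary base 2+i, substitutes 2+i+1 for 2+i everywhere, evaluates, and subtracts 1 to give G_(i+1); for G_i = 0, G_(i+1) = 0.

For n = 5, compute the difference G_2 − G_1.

G_0=5  [base 2] 2^2 + 1  →[2↦3]→  3^3 + 1 = 28  −1 ⇒ G_1=27
G_1=27  [base 3] 3^3  →[3↦4]→  4^4 = 256  −1 ⇒ G_2=255

228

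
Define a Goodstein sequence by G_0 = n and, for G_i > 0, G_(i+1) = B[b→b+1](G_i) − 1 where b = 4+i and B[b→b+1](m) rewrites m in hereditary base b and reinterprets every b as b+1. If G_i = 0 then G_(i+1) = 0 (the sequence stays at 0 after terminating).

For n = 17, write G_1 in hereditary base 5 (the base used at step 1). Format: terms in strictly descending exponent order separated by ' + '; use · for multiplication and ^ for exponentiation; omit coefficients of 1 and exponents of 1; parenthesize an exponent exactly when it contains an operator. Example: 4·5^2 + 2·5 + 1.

17 —HB4→ 4^2 + 1 —bump→ 5^2 + 1 = 26 —(−1)→ 25
25 —HB5→ 5^2 —bump→ 6^2 = 36 —(−1)→ 35

5^2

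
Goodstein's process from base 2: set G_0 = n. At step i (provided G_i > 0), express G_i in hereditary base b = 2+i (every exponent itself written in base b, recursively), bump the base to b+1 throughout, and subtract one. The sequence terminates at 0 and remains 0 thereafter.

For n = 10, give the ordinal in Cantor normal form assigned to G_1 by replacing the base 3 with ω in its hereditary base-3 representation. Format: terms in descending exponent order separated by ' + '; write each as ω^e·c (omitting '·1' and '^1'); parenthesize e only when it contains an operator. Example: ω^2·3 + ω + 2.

G_0 = 10. HB_2(10) = 2^(2 + 1) + 2. Bump = 84. G_1 = 83.
G_1 = 83. HB_3(83) = 3^(3 + 1) + 2. Bump = 1026. G_2 = 1025.

ω^(ω + 1) + 2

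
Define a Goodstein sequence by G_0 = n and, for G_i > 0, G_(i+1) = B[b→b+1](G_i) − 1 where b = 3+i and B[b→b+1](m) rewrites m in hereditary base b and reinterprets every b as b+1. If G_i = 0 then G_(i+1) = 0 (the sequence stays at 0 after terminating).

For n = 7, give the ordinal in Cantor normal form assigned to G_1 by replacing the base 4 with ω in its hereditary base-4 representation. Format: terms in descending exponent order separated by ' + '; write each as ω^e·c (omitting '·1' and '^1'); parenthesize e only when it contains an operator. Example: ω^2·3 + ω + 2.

ω·2

G_0 = 7. HB_3(7) = 2·3 + 1. Bump = 9. G_1 = 8.
G_1 = 8. HB_4(8) = 2·4. Bump = 10. G_2 = 9.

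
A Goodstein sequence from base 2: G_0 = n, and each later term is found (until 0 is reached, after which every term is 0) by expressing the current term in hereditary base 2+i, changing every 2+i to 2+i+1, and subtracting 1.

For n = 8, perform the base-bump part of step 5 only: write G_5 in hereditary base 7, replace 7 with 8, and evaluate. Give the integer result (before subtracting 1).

G_0 = 8. HB_2(8) = 2^(2 + 1). Bump = 81. G_1 = 80.
G_1 = 80. HB_3(80) = 2·3^3 + 2·3^2 + 2·3 + 2. Bump = 554. G_2 = 553.
G_2 = 553. HB_4(553) = 2·4^4 + 2·4^2 + 2·4 + 1. Bump = 6311. G_3 = 6310.
G_3 = 6310. HB_5(6310) = 2·5^5 + 2·5^2 + 2·5. Bump = 93396. G_4 = 93395.
G_4 = 93395. HB_6(93395) = 2·6^6 + 2·6^2 + 6 + 5. Bump = 1647196. G_5 = 1647195.
G_5 = 1647195. HB_7(1647195) = 2·7^7 + 2·7^2 + 7 + 4. Bump = 33554572. G_6 = 33554571.

33554572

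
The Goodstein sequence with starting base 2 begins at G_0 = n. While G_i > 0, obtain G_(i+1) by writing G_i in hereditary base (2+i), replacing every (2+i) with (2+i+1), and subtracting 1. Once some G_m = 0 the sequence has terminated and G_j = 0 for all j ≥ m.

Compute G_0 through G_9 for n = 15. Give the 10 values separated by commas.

i=0: 15 = 2^(2 + 1) + 2^2 + 2 + 1 (b=2); 2→3: 3^(3 + 1) + 3^3 + 3 + 1 = 112; 112−1 = 111
i=1: 111 = 3^(3 + 1) + 3^3 + 3 (b=3); 3→4: 4^(4 + 1) + 4^4 + 4 = 1284; 1284−1 = 1283
i=2: 1283 = 4^(4 + 1) + 4^4 + 3 (b=4); 4→5: 5^(5 + 1) + 5^5 + 3 = 18753; 18753−1 = 18752
i=3: 18752 = 5^(5 + 1) + 5^5 + 2 (b=5); 5→6: 6^(6 + 1) + 6^6 + 2 = 326594; 326594−1 = 326593
i=4: 326593 = 6^(6 + 1) + 6^6 + 1 (b=6); 6→7: 7^(7 + 1) + 7^7 + 1 = 6588345; 6588345−1 = 6588344
i=5: 6588344 = 7^(7 + 1) + 7^7 (b=7); 7→8: 8^(8 + 1) + 8^8 = 150994944; 150994944−1 = 150994943
i=6: 150994943 = 8^(8 + 1) + 7·8^7 + 7·8^6 + 7·8^5 + 7·8^4 + 7·8^3 + 7·8^2 + 7·8 + 7 (b=8); 8→9: 9^(9 + 1) + 7·9^7 + 7·9^6 + 7·9^5 + 7·9^4 + 7·9^3 + 7·9^2 + 7·9 + 7 = 3524450281; 3524450281−1 = 3524450280
i=7: 3524450280 = 9^(9 + 1) + 7·9^7 + 7·9^6 + 7·9^5 + 7·9^4 + 7·9^3 + 7·9^2 + 7·9 + 6 (b=9); 9→10: 10^(10 + 1) + 7·10^7 + 7·10^6 + 7·10^5 + 7·10^4 + 7·10^3 + 7·10^2 + 7·10 + 6 = 100077777776; 100077777776−1 = 100077777775
i=8: 100077777775 = 10^(10 + 1) + 7·10^7 + 7·10^6 + 7·10^5 + 7·10^4 + 7·10^3 + 7·10^2 + 7·10 + 5 (b=10); 10→11: 11^(11 + 1) + 7·11^7 + 7·11^6 + 7·11^5 + 7·11^4 + 7·11^3 + 7·11^2 + 7·11 + 5 = 3138578427935; 3138578427935−1 = 3138578427934

15, 111, 1283, 18752, 326593, 6588344, 150994943, 3524450280, 100077777775, 3138578427934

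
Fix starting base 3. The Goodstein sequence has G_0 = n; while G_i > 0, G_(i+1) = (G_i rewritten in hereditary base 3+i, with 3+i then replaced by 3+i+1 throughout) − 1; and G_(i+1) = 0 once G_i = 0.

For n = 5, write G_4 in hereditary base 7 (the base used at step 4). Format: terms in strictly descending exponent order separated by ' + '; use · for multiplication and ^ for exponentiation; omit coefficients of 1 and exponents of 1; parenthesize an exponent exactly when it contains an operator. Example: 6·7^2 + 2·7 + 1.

(0) 5|_3 = 3 + 2 ↦ 4 + 2|_4 = 6 ⇒ 5
(1) 5|_4 = 4 + 1 ↦ 5 + 1|_5 = 6 ⇒ 5
(2) 5|_5 = 5 ↦ 6|_6 = 6 ⇒ 5
(3) 5|_6 = 5 ↦ 5|_7 = 5 ⇒ 4
(4) 4|_7 = 4 ↦ 4|_8 = 4 ⇒ 3

4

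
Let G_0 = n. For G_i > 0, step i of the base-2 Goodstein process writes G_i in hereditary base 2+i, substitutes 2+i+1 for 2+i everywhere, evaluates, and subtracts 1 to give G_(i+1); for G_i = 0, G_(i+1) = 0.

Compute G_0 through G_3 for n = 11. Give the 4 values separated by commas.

[0] 11 ≡ 2^(2 + 1) + 2 + 1 (base 2). Lift 3: 85. −1: 84.
[1] 84 ≡ 3^(3 + 1) + 3 (base 3). Lift 4: 1028. −1: 1027.
[2] 1027 ≡ 4^(4 + 1) + 3 (base 4). Lift 5: 15628. −1: 15627.

11, 84, 1027, 15627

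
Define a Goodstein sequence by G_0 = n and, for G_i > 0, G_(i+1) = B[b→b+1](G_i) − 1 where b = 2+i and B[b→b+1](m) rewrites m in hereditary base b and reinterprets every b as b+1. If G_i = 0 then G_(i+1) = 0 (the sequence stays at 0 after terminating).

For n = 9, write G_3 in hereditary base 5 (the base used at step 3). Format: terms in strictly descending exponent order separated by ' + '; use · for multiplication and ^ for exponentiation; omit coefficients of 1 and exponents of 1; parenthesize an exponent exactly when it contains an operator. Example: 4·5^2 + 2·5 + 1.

3·5^5 + 3·5^3 + 3·5^2 + 3·5 + 2

G_0 = 9. HB_2(9) = 2^(2 + 1) + 1. Bump = 82. G_1 = 81.
G_1 = 81. HB_3(81) = 3^(3 + 1). Bump = 1024. G_2 = 1023.
G_2 = 1023. HB_4(1023) = 3·4^4 + 3·4^3 + 3·4^2 + 3·4 + 3. Bump = 9843. G_3 = 9842.
G_3 = 9842. HB_5(9842) = 3·5^5 + 3·5^3 + 3·5^2 + 3·5 + 2. Bump = 140744. G_4 = 140743.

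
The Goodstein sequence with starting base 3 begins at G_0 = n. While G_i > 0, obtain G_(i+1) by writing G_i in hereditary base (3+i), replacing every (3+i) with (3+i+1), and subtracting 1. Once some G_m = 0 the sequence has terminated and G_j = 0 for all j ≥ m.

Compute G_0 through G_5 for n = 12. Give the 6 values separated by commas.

12, 19, 27, 37, 49, 63

G_0=12  [base 3] 3^2 + 3  →[3↦4]→  4^2 + 4 = 20  −1 ⇒ G_1=19
G_1=19  [base 4] 4^2 + 3  →[4↦5]→  5^2 + 3 = 28  −1 ⇒ G_2=27
G_2=27  [base 5] 5^2 + 2  →[5↦6]→  6^2 + 2 = 38  −1 ⇒ G_3=37
G_3=37  [base 6] 6^2 + 1  →[6↦7]→  7^2 + 1 = 50  −1 ⇒ G_4=49
G_4=49  [base 7] 7^2  →[7↦8]→  8^2 = 64  −1 ⇒ G_5=63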